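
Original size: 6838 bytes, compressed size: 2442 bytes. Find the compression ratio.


Ratio = original / compressed = 6838 / 2442 = 2.8002

2.8002


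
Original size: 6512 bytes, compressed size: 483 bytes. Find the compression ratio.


Ratio = original / compressed = 6512 / 483 = 13.4824

13.4824


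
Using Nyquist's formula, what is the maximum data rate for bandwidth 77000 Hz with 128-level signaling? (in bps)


Rate = 2 * B * log2(M) = 2 * 77000 * 7.0 = 1078000.0

1078000.0 bps


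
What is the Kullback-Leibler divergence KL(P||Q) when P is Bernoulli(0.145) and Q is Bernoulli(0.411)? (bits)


KL = p*log2(p/q) + (1-p)*log2((1-p)/(1-q)) = 0.145*log2(0.145/0.411) + 0.855*log2(0.855/0.589) = 0.2417

0.2417 bits


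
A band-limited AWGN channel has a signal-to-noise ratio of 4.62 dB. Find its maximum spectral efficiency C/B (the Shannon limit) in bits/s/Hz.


SNR_linear = 10^(4.62/10) = 2.8973; C/B = log2(1 + SNR_linear) = log2(1 + 2.8973) = 1.9625

1.9625 bits/s/Hz


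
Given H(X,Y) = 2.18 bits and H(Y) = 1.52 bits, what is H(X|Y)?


H(X|Y) = H(X,Y) - H(Y) = 2.18 - 1.52 = 0.66

0.66 bits


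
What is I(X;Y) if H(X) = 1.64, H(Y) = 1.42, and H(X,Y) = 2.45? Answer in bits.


I(X;Y) = H(X) + H(Y) - H(X,Y) = 1.64 + 1.42 - 2.45 = 0.61

0.61 bits


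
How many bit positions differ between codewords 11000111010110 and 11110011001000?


Count differing positions: . . ^ ^ . ^ . . . ^ ^ ^ ^ . = 7 differences

7


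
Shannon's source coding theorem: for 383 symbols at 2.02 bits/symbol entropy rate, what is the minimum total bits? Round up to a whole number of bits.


Minimum bits >= n * H = 383 * 2.02 = 773.66, rounded up to a whole number of bits = 774

774 bits


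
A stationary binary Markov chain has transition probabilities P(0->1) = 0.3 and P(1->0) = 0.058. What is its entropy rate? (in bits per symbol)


Stationary distribution: pi_0 = p10/(p01+p10) = 0.162, pi_1 = 0.838. Entropy rate H' = pi_0*H(p01) + pi_1*H(p10) = 0.162*0.8813 + 0.838*0.3195 = 0.4105

0.4105 bits/symbol


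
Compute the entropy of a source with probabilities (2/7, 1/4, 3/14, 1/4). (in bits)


H = -sum(p_i * log2(p_i)). Terms: -(2/7)*log2(2/7) = 0.516387; -(1/4)*log2(1/4) = 0.500000; -(3/14)*log2(3/14) = 0.476227; -(1/4)*log2(1/4) = 0.500000. H = 0.516387 + 0.500000 + 0.476227 + 0.500000 = 1.9926

1.9926 bits


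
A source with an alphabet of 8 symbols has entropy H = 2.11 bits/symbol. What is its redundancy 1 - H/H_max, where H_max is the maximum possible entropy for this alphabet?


H_max = log2(K) = log2(8) = 3.0 bits/symbol. Redundancy = 1 - H/H_max = 1 - 2.11/3.0 = 1 - 0.7033 = 0.2967

0.2967


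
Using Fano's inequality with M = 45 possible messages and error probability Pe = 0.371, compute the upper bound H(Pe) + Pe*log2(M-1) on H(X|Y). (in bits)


H(Pe) = -Pe*log2(Pe) - (1-Pe)*log2(1-Pe) = -0.371*log2(0.371) - 0.629*log2(0.629) = 0.530719 + 0.420718 = 0.9514. Pe*log2(M-1) = 0.371*log2(44) = 2.025449. Bound = H(Pe) + Pe*log2(M-1) = 0.530719 + 0.420718 + 2.025449 = 2.9769

2.9769 bits


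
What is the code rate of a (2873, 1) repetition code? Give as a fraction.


Rate = k/n = 1/2873

1/2873


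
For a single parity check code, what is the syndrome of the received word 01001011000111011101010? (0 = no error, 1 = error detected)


Syndrome = XOR of all bits = 0 XOR 1 XOR 0 XOR 0 XOR 1 XOR 0 XOR 1 XOR 1 XOR 0 XOR 0 XOR 0 XOR 1 XOR 1 XOR 1 XOR 0 XOR 1 XOR 1 XOR 1 XOR 0 XOR 1 XOR 0 XOR 1 XOR 0 = 0

0


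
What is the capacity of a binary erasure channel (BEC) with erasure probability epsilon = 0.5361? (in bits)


C = 1 - epsilon = 1 - 0.5361 = 0.4639

0.4639 bits


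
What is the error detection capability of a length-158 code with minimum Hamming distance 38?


Detection capability = d_min - 1 = 38 - 1 = 37

37 errors


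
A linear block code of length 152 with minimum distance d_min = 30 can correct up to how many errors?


Correction capability = floor((d-1)/2) = floor((30-1)/2) = 14

14 errors


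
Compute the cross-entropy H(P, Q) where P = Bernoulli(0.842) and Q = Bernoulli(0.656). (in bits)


H(P,Q) = -p*log2(q) - (1-p)*log2(1-q). -0.842*log2(0.656) = 0.512132; -0.158*log2(0.344) = 0.243244. H(P,Q) = 0.512132 + 0.243244 = 0.7554

0.7554 bits


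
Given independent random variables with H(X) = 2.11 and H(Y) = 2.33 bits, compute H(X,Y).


For independent variables, H(X,Y) = H(X) + H(Y) = 2.11 + 2.33 = 4.44

4.44 bits


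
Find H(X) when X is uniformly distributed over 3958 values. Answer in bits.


H = log2(n) = log2(3958) = 11.9506

11.9506 bits


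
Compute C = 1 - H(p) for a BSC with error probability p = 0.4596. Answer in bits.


H(p) = -p*log2(p) - (1-p)*log2(1-p) = -0.4596*log2(0.4596) - 0.5404*log2(0.5404) = 0.515464 + 0.479821 = 0.9953. C = 1 - H(p) = 1 - 0.9953 = 0.0047

0.0047 bits


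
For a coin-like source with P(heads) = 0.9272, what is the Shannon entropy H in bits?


H = -p*log2(p) - (1-p)*log2(1-p). -0.9272*log2(0.9272) = 0.101109; -0.0728*log2(0.0728) = 0.275178. H = 0.101109 + 0.275178 = 0.3763

0.3763 bits


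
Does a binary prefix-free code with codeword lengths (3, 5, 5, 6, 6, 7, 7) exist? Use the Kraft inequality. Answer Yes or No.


Kraft sum = sum(2^(-l_i)) = 0.2344, need <= 1. Result: satisfied (a binary prefix-free code with these lengths exists)

Yes


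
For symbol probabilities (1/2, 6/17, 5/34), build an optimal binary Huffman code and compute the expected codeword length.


Huffman construction (repeatedly merge the two least-probable nodes; each merge adds 1 bit to every symbol beneath it): 5/34 + 6/17 = 1/2; 1/2 + 1/2 = 1. Resulting codeword lengths (in the order the probabilities were given): (1, 2, 2). L_avg = sum(p_i * l_i) = 1/2*1 + 6/17*2 + 5/34*2 = 3/2 = 1.5

1.5 bits


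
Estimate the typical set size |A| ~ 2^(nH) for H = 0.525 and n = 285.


log2|A_typical| = nH = 285 * 0.525 = 149.625, so |A_typical| ~ 2^149.625 = 1.101e+45

1.101e+45


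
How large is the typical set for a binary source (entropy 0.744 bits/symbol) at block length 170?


log2|A_typical| = nH = 170 * 0.744 = 126.48, so |A_typical| ~ 2^126.48 = 1.187e+38

1.187e+38


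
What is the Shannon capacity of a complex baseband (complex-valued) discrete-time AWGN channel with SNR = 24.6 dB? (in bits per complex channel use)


SNR_linear = 10^(24.6/10) = 288.4032; C = log2(1 + SNR_linear) = log2(1 + 288.4032) = 8.1769

8.1769 bits/channel use


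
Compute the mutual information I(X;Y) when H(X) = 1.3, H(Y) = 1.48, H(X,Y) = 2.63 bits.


I(X;Y) = H(X) + H(Y) - H(X,Y) = 1.3 + 1.48 - 2.63 = 0.15

0.15 bits


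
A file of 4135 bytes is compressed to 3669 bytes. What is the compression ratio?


Ratio = original / compressed = 4135 / 3669 = 1.127

1.127


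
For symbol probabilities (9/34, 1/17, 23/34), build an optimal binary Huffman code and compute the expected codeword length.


Huffman construction (repeatedly merge the two least-probable nodes; each merge adds 1 bit to every symbol beneath it): 1/17 + 9/34 = 11/34; 11/34 + 23/34 = 1. Resulting codeword lengths (in the order the probabilities were given): (2, 2, 1). L_avg = sum(p_i * l_i) = 9/34*2 + 1/17*2 + 23/34*1 = 45/34 = 1.3235

1.3235 bits


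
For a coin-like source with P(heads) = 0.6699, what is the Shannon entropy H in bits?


H = -p*log2(p) - (1-p)*log2(1-p). -0.6699*log2(0.6699) = 0.387190; -0.3301*log2(0.3301) = 0.527838. H = 0.387190 + 0.527838 = 0.915

0.915 bits


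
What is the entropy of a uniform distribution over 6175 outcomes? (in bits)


H = log2(n) = log2(6175) = 12.5922

12.5922 bits


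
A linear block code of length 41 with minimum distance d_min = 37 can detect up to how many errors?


Detection capability = d_min - 1 = 37 - 1 = 36

36 errors


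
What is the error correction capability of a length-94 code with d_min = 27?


Correction capability = floor((d-1)/2) = floor((27-1)/2) = 13

13 errors


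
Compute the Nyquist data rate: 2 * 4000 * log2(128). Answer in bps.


Rate = 2 * B * log2(M) = 2 * 4000 * 7.0 = 56000.0

56000.0 bps


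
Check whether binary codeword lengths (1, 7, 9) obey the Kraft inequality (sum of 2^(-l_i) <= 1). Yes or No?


Kraft sum = sum(2^(-l_i)) = 0.5098, need <= 1. Result: satisfied (a binary prefix-free code with these lengths exists)

Yes


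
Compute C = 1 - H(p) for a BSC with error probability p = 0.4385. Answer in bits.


H(p) = -p*log2(p) - (1-p)*log2(1-p) = -0.4385*log2(0.4385) - 0.5615*log2(0.5615) = 0.521531 + 0.467529 = 0.9891. C = 1 - H(p) = 1 - 0.9891 = 0.0109

0.0109 bits


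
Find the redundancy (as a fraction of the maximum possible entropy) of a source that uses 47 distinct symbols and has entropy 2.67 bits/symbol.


H_max = log2(K) = log2(47) = 5.5546 bits/symbol. Redundancy = 1 - H/H_max = 1 - 2.67/5.5546 = 1 - 0.4807 = 0.5193

0.5193


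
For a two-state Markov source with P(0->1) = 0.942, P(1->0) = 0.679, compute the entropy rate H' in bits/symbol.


Stationary distribution: pi_0 = p10/(p01+p10) = 0.4189, pi_1 = 0.5811. Entropy rate H' = pi_0*H(p01) + pi_1*H(p10) = 0.4189*0.3195 + 0.5811*0.9055 = 0.66

0.66 bits/symbol


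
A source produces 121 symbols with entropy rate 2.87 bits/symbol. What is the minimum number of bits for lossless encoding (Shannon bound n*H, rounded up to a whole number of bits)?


Minimum bits >= n * H = 121 * 2.87 = 347.27, rounded up to a whole number of bits = 348

348 bits


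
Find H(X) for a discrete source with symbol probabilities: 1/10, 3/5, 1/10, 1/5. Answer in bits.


H = -sum(p_i * log2(p_i)). Terms: -(1/10)*log2(1/10) = 0.332193; -(3/5)*log2(3/5) = 0.442179; -(1/10)*log2(1/10) = 0.332193; -(1/5)*log2(1/5) = 0.464386. H = 0.332193 + 0.442179 + 0.332193 + 0.464386 = 1.571

1.571 bits


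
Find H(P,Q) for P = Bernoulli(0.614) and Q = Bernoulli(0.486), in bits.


H(P,Q) = -p*log2(q) - (1-p)*log2(1-q). -0.614*log2(0.486) = 0.639157; -0.386*log2(0.514) = 0.370622. H(P,Q) = 0.639157 + 0.370622 = 1.0098

1.0098 bits


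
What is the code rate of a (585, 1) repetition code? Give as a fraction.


Rate = k/n = 1/585

1/585


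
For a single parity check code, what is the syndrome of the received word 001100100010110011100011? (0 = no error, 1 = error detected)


Syndrome = XOR of all bits = 0 XOR 0 XOR 1 XOR 1 XOR 0 XOR 0 XOR 1 XOR 0 XOR 0 XOR 0 XOR 1 XOR 0 XOR 1 XOR 1 XOR 0 XOR 0 XOR 1 XOR 1 XOR 1 XOR 0 XOR 0 XOR 0 XOR 1 XOR 1 = 1

1


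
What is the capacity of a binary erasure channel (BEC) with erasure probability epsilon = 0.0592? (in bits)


C = 1 - epsilon = 1 - 0.0592 = 0.9408

0.9408 bits


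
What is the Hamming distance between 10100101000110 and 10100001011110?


Count differing positions: . . . . . ^ . . . ^ ^ . . . = 3 differences

3


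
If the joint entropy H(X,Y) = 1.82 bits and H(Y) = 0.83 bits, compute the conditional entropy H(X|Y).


H(X|Y) = H(X,Y) - H(Y) = 1.82 - 0.83 = 0.99

0.99 bits


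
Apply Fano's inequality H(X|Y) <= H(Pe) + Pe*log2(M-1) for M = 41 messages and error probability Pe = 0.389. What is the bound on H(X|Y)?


H(Pe) = -Pe*log2(Pe) - (1-Pe)*log2(1-Pe) = -0.389*log2(0.389) - 0.611*log2(0.611) = 0.529879 + 0.434272 = 0.9642. Pe*log2(M-1) = 0.389*log2(40) = 2.070230. Bound = H(Pe) + Pe*log2(M-1) = 0.529879 + 0.434272 + 2.070230 = 3.0344

3.0344 bits


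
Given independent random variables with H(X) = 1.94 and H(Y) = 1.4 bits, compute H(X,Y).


For independent variables, H(X,Y) = H(X) + H(Y) = 1.94 + 1.4 = 3.34

3.34 bits


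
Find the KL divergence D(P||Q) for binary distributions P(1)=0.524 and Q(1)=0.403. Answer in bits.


KL = p*log2(p/q) + (1-p)*log2((1-p)/(1-q)) = 0.524*log2(0.524/0.403) + 0.476*log2(0.476/0.597) = 0.0429

0.0429 bits


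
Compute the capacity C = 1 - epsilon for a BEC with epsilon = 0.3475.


C = 1 - epsilon = 1 - 0.3475 = 0.6525

0.6525 bits


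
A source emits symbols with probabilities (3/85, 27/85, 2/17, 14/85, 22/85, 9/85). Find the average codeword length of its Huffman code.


Huffman construction (repeatedly merge the two least-probable nodes; each merge adds 1 bit to every symbol beneath it): 3/85 + 9/85 = 12/85; 2/17 + 12/85 = 22/85; 14/85 + 22/85 = 36/85; 22/85 + 27/85 = 49/85; 36/85 + 49/85 = 1. Resulting codeword lengths (in the order the probabilities were given): (4, 2, 3, 2, 2, 4). L_avg = sum(p_i * l_i) = 3/85*4 + 27/85*2 + 2/17*3 + 14/85*2 + 22/85*2 + 9/85*4 = 12/5 = 2.4

2.4 bits


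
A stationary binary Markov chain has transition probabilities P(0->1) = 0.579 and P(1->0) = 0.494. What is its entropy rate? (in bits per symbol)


Stationary distribution: pi_0 = p10/(p01+p10) = 0.4604, pi_1 = 0.5396. Entropy rate H' = pi_0*H(p01) + pi_1*H(p10) = 0.4604*0.9819 + 0.5396*0.9999 = 0.9916

0.9916 bits/symbol


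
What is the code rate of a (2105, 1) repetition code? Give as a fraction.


Rate = k/n = 1/2105

1/2105


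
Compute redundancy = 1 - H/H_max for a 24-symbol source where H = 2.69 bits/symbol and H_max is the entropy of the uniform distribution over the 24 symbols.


H_max = log2(K) = log2(24) = 4.585 bits/symbol. Redundancy = 1 - H/H_max = 1 - 2.69/4.585 = 1 - 0.5867 = 0.4133

0.4133


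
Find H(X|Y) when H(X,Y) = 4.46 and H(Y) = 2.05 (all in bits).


H(X|Y) = H(X,Y) - H(Y) = 4.46 - 2.05 = 2.41

2.41 bits


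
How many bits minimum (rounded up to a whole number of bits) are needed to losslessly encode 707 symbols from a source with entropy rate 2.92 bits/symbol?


Minimum bits >= n * H = 707 * 2.92 = 2064.44, rounded up to a whole number of bits = 2065

2065 bits


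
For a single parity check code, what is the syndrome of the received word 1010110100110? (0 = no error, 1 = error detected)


Syndrome = XOR of all bits = 1 XOR 0 XOR 1 XOR 0 XOR 1 XOR 1 XOR 0 XOR 1 XOR 0 XOR 0 XOR 1 XOR 1 XOR 0 = 1

1


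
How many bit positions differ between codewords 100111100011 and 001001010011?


Count differing positions: ^ . ^ ^ ^ . ^ ^ . . . . = 6 differences

6


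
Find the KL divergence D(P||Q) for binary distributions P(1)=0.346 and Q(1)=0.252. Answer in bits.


KL = p*log2(p/q) + (1-p)*log2((1-p)/(1-q)) = 0.346*log2(0.346/0.252) + 0.654*log2(0.654/0.748) = 0.0315

0.0315 bits


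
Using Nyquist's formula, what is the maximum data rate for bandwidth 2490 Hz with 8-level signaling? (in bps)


Rate = 2 * B * log2(M) = 2 * 2490 * 3.0 = 14940.0

14940.0 bps


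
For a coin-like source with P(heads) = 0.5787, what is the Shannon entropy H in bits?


H = -p*log2(p) - (1-p)*log2(1-p). -0.5787*log2(0.5787) = 0.456659; -0.4213*log2(0.4213) = 0.525395. H = 0.456659 + 0.525395 = 0.9821

0.9821 bits


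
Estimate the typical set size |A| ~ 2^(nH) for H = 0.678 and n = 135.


log2|A_typical| = nH = 135 * 0.678 = 91.53, so |A_typical| ~ 2^91.53 = 3.575e+27

3.575e+27


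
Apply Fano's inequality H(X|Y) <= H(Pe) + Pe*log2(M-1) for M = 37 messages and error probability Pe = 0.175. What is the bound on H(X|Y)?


H(Pe) = -Pe*log2(Pe) - (1-Pe)*log2(1-Pe) = -0.175*log2(0.175) - 0.825*log2(0.825) = 0.440050 + 0.228966 = 0.669. Pe*log2(M-1) = 0.175*log2(36) = 0.904737. Bound = H(Pe) + Pe*log2(M-1) = 0.440050 + 0.228966 + 0.904737 = 1.5738

1.5738 bits


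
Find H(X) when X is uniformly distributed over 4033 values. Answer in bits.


H = log2(n) = log2(4033) = 11.9776

11.9776 bits


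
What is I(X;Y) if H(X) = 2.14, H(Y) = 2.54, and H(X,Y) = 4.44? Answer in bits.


I(X;Y) = H(X) + H(Y) - H(X,Y) = 2.14 + 2.54 - 4.44 = 0.24

0.24 bits


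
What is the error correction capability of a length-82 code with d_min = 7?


Correction capability = floor((d-1)/2) = floor((7-1)/2) = 3

3 errors


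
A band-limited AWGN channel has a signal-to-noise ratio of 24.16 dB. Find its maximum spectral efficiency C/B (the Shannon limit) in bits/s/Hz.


SNR_linear = 10^(24.16/10) = 260.6154; C/B = log2(1 + SNR_linear) = log2(1 + 260.6154) = 8.0313

8.0313 bits/s/Hz


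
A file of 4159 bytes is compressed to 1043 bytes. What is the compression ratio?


Ratio = original / compressed = 4159 / 1043 = 3.9875

3.9875


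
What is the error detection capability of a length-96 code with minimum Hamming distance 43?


Detection capability = d_min - 1 = 43 - 1 = 42

42 errors


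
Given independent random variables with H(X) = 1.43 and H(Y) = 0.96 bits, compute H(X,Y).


For independent variables, H(X,Y) = H(X) + H(Y) = 1.43 + 0.96 = 2.39

2.39 bits


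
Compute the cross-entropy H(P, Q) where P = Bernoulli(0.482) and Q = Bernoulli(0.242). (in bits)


H(P,Q) = -p*log2(q) - (1-p)*log2(1-q). -0.482*log2(0.242) = 0.986616; -0.518*log2(0.758) = 0.207060. H(P,Q) = 0.986616 + 0.207060 = 1.1937

1.1937 bits


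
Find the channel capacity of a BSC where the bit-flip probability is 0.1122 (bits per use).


H(p) = -p*log2(p) - (1-p)*log2(1-p) = -0.1122*log2(0.1122) - 0.8878*log2(0.8878) = 0.354087 + 0.152429 = 0.5065. C = 1 - H(p) = 1 - 0.5065 = 0.4935

0.4935 bits


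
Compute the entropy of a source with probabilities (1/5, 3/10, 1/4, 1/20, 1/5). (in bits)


H = -sum(p_i * log2(p_i)). Terms: -(1/5)*log2(1/5) = 0.464386; -(3/10)*log2(3/10) = 0.521090; -(1/4)*log2(1/4) = 0.500000; -(1/20)*log2(1/20) = 0.216096; -(1/5)*log2(1/5) = 0.464386. H = 0.464386 + 0.521090 + 0.500000 + 0.216096 + 0.464386 = 2.166

2.166 bits


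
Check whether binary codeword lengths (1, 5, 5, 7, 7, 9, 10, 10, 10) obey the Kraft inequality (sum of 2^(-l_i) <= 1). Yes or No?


Kraft sum = sum(2^(-l_i)) = 0.583, need <= 1. Result: satisfied (a binary prefix-free code with these lengths exists)

Yes


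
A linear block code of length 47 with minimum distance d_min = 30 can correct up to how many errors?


Correction capability = floor((d-1)/2) = floor((30-1)/2) = 14

14 errors


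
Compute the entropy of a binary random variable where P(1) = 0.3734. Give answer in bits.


H = -p*log2(p) - (1-p)*log2(1-p). -0.3734*log2(0.3734) = 0.530678; -0.6266*log2(0.6266) = 0.422569. H = 0.530678 + 0.422569 = 0.9532

0.9532 bits


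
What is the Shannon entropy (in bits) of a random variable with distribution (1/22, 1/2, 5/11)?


H = -sum(p_i * log2(p_i)). Terms: -(1/22)*log2(1/22) = 0.202701; -(1/2)*log2(1/2) = 0.500000; -(5/11)*log2(5/11) = 0.517047. H = 0.202701 + 0.500000 + 0.517047 = 1.2197

1.2197 bits


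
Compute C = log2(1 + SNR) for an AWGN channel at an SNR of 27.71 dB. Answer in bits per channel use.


SNR_linear = 10^(27.71/10) = 590.2011; C = log2(1 + SNR_linear) = log2(1 + 590.2011) = 9.2075

9.2075 bits/channel use


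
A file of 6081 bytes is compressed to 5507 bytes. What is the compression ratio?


Ratio = original / compressed = 6081 / 5507 = 1.1042

1.1042


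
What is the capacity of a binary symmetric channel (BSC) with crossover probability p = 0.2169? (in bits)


H(p) = -p*log2(p) - (1-p)*log2(1-p) = -0.2169*log2(0.2169) - 0.7831*log2(0.7831) = 0.478242 + 0.276224 = 0.7545. C = 1 - H(p) = 1 - 0.7545 = 0.2455

0.2455 bits


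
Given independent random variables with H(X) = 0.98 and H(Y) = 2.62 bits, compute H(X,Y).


For independent variables, H(X,Y) = H(X) + H(Y) = 0.98 + 2.62 = 3.6

3.6 bits


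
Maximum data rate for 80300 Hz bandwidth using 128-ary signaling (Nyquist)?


Rate = 2 * B * log2(M) = 2 * 80300 * 7.0 = 1124200.0

1124200.0 bps


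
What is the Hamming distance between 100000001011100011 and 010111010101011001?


Count differing positions: ^ ^ . ^ ^ ^ . ^ ^ ^ ^ . ^ ^ ^ . ^ . = 13 differences

13


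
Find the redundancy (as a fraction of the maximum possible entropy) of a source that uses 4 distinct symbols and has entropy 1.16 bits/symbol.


H_max = log2(K) = log2(4) = 2.0 bits/symbol. Redundancy = 1 - H/H_max = 1 - 1.16/2.0 = 1 - 0.58 = 0.42

0.42


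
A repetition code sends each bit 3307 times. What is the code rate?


Rate = k/n = 1/3307

1/3307


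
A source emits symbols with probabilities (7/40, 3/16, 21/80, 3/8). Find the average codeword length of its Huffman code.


Huffman construction (repeatedly merge the two least-probable nodes; each merge adds 1 bit to every symbol beneath it): 7/40 + 3/16 = 29/80; 21/80 + 29/80 = 5/8; 3/8 + 5/8 = 1. Resulting codeword lengths (in the order the probabilities were given): (3, 3, 2, 1). L_avg = sum(p_i * l_i) = 7/40*3 + 3/16*3 + 21/80*2 + 3/8*1 = 159/80 = 1.9875

1.9875 bits


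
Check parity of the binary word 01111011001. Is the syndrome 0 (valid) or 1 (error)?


Syndrome = XOR of all bits = 0 XOR 1 XOR 1 XOR 1 XOR 1 XOR 0 XOR 1 XOR 1 XOR 0 XOR 0 XOR 1 = 1

1


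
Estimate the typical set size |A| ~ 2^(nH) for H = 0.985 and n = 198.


log2|A_typical| = nH = 198 * 0.985 = 195.03, so |A_typical| ~ 2^195.03 = 5.127e+58

5.127e+58


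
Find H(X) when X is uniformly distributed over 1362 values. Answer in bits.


H = log2(n) = log2(1362) = 10.4115

10.4115 bits


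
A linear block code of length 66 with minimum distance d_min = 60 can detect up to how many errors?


Detection capability = d_min - 1 = 60 - 1 = 59

59 errors


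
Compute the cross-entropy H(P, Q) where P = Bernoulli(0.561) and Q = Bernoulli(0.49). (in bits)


H(P,Q) = -p*log2(q) - (1-p)*log2(1-q). -0.561*log2(0.49) = 0.577351; -0.439*log2(0.51) = 0.426458. H(P,Q) = 0.577351 + 0.426458 = 1.0038

1.0038 bits


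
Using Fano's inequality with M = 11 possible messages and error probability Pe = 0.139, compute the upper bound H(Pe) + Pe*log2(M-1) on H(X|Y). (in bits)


H(Pe) = -Pe*log2(Pe) - (1-Pe)*log2(1-Pe) = -0.139*log2(0.139) - 0.861*log2(0.861) = 0.395711 + 0.185903 = 0.5816. Pe*log2(M-1) = 0.139*log2(10) = 0.461748. Bound = H(Pe) + Pe*log2(M-1) = 0.395711 + 0.185903 + 0.461748 = 1.0434

1.0434 bits


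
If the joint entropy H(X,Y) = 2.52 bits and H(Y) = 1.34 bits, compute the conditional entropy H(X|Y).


H(X|Y) = H(X,Y) - H(Y) = 2.52 - 1.34 = 1.18

1.18 bits


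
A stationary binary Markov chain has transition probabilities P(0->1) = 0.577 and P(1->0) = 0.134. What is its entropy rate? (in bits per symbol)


Stationary distribution: pi_0 = p10/(p01+p10) = 0.1885, pi_1 = 0.8115. Entropy rate H' = pi_0*H(p01) + pi_1*H(p10) = 0.1885*0.9828 + 0.8115*0.5683 = 0.6464

0.6464 bits/symbol


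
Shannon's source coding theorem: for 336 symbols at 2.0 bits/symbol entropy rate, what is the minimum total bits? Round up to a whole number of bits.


Minimum bits >= n * H = 336 * 2.0 = 672.0, rounded up to a whole number of bits = 672

672 bits


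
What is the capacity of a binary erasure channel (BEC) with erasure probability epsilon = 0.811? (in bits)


C = 1 - epsilon = 1 - 0.811 = 0.189

0.189 bits


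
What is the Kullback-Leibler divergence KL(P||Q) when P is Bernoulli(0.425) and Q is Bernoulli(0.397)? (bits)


KL = p*log2(p/q) + (1-p)*log2((1-p)/(1-q)) = 0.425*log2(0.425/0.397) + 0.575*log2(0.575/0.603) = 0.0023

0.0023 bits


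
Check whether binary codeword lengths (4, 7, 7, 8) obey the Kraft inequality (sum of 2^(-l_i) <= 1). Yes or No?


Kraft sum = sum(2^(-l_i)) = 0.082, need <= 1. Result: satisfied (a binary prefix-free code with these lengths exists)

Yes


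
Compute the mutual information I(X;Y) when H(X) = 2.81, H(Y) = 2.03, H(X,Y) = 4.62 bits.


I(X;Y) = H(X) + H(Y) - H(X,Y) = 2.81 + 2.03 - 4.62 = 0.22

0.22 bits


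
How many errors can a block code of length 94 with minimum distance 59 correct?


Correction capability = floor((d-1)/2) = floor((59-1)/2) = 29

29 errors


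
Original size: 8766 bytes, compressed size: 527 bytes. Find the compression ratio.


Ratio = original / compressed = 8766 / 527 = 16.6338

16.6338


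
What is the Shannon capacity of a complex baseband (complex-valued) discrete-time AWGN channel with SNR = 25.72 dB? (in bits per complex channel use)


SNR_linear = 10^(25.72/10) = 373.2502; C = log2(1 + SNR_linear) = log2(1 + 373.2502) = 8.5479

8.5479 bits/channel use


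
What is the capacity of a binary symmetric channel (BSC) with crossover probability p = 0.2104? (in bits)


H(p) = -p*log2(p) - (1-p)*log2(1-p) = -0.2104*log2(0.2104) - 0.7896*log2(0.7896) = 0.473146 + 0.269101 = 0.7422. C = 1 - H(p) = 1 - 0.7422 = 0.2578

0.2578 bits


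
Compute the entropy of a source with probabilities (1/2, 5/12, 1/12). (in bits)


H = -sum(p_i * log2(p_i)). Terms: -(1/2)*log2(1/2) = 0.500000; -(5/12)*log2(5/12) = 0.526264; -(1/12)*log2(1/12) = 0.298747. H = 0.500000 + 0.526264 + 0.298747 = 1.325

1.325 bits


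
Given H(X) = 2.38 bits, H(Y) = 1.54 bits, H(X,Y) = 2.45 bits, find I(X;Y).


I(X;Y) = H(X) + H(Y) - H(X,Y) = 2.38 + 1.54 - 2.45 = 1.47

1.47 bits


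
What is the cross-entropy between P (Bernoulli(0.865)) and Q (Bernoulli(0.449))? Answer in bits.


H(P,Q) = -p*log2(q) - (1-p)*log2(1-q). -0.865*log2(0.449) = 0.999259; -0.135*log2(0.551) = 0.116083. H(P,Q) = 0.999259 + 0.116083 = 1.1153

1.1153 bits


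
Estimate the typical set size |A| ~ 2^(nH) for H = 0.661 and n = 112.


log2|A_typical| = nH = 112 * 0.661 = 74.032, so |A_typical| ~ 2^74.032 = 1.931e+22

1.931e+22


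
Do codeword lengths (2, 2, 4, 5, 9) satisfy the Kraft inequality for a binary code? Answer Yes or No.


Kraft sum = sum(2^(-l_i)) = 0.5957, need <= 1. Result: satisfied (a binary prefix-free code with these lengths exists)

Yes


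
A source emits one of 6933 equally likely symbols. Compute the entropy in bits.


H = log2(n) = log2(6933) = 12.7593

12.7593 bits


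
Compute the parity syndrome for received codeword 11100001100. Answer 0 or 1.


Syndrome = XOR of all bits = 1 XOR 1 XOR 1 XOR 0 XOR 0 XOR 0 XOR 0 XOR 1 XOR 1 XOR 0 XOR 0 = 1

1


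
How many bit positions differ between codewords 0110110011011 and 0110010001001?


Count differing positions: . . . . ^ . . . ^ . . ^ . = 3 differences

3


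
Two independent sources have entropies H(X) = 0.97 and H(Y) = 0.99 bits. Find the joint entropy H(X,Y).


For independent variables, H(X,Y) = H(X) + H(Y) = 0.97 + 0.99 = 1.96

1.96 bits


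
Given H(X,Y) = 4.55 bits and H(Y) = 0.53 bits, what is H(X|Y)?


H(X|Y) = H(X,Y) - H(Y) = 4.55 - 0.53 = 4.02

4.02 bits


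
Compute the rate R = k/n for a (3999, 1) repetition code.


Rate = k/n = 1/3999

1/3999


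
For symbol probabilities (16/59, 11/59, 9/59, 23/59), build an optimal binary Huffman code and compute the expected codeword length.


Huffman construction (repeatedly merge the two least-probable nodes; each merge adds 1 bit to every symbol beneath it): 9/59 + 11/59 = 20/59; 16/59 + 20/59 = 36/59; 23/59 + 36/59 = 1. Resulting codeword lengths (in the order the probabilities were given): (2, 3, 3, 1). L_avg = sum(p_i * l_i) = 16/59*2 + 11/59*3 + 9/59*3 + 23/59*1 = 115/59 = 1.9492

1.9492 bits


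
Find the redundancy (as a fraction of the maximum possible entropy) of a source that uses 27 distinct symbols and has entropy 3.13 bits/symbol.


H_max = log2(K) = log2(27) = 4.7549 bits/symbol. Redundancy = 1 - H/H_max = 1 - 3.13/4.7549 = 1 - 0.6583 = 0.3417

0.3417


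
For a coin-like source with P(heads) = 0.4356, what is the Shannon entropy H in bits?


H = -p*log2(p) - (1-p)*log2(1-p). -0.4356*log2(0.4356) = 0.522251; -0.5644*log2(0.5644) = 0.465749. H = 0.522251 + 0.465749 = 0.988

0.988 bits


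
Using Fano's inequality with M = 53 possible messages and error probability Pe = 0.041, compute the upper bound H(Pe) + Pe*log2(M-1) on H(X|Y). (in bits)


H(Pe) = -Pe*log2(Pe) - (1-Pe)*log2(1-Pe) = -0.041*log2(0.041) - 0.959*log2(0.959) = 0.188938 + 0.057921 = 0.2469. Pe*log2(M-1) = 0.041*log2(52) = 0.233718. Bound = H(Pe) + Pe*log2(M-1) = 0.188938 + 0.057921 + 0.233718 = 0.4806

0.4806 bits


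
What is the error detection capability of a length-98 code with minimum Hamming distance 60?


Detection capability = d_min - 1 = 60 - 1 = 59

59 errors


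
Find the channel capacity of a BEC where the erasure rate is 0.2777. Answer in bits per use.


C = 1 - epsilon = 1 - 0.2777 = 0.7223

0.7223 bits


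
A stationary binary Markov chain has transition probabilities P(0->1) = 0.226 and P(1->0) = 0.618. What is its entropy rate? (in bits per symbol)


Stationary distribution: pi_0 = p10/(p01+p10) = 0.7322, pi_1 = 0.2678. Entropy rate H' = pi_0*H(p01) + pi_1*H(p10) = 0.7322*0.771 + 0.2678*0.9594 = 0.8214

0.8214 bits/symbol


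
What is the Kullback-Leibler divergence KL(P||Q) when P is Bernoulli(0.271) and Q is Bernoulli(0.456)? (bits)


KL = p*log2(p/q) + (1-p)*log2((1-p)/(1-q)) = 0.271*log2(0.271/0.456) + 0.729*log2(0.729/0.544) = 0.1044

0.1044 bits


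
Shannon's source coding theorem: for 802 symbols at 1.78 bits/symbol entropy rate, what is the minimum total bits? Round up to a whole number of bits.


Minimum bits >= n * H = 802 * 1.78 = 1427.56, rounded up to a whole number of bits = 1428

1428 bits


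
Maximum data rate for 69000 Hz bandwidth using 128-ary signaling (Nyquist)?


Rate = 2 * B * log2(M) = 2 * 69000 * 7.0 = 966000.0

966000.0 bps


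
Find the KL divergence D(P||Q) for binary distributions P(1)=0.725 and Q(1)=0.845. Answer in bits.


KL = p*log2(p/q) + (1-p)*log2((1-p)/(1-q)) = 0.725*log2(0.725/0.845) + 0.275*log2(0.275/0.155) = 0.0673

0.0673 bits


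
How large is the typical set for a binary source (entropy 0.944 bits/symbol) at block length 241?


log2|A_typical| = nH = 241 * 0.944 = 227.504, so |A_typical| ~ 2^227.504 = 3.059e+68

3.059e+68


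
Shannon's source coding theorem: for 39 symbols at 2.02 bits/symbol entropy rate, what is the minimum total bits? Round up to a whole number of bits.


Minimum bits >= n * H = 39 * 2.02 = 78.78, rounded up to a whole number of bits = 79

79 bits


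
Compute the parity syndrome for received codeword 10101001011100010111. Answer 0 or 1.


Syndrome = XOR of all bits = 1 XOR 0 XOR 1 XOR 0 XOR 1 XOR 0 XOR 0 XOR 1 XOR 0 XOR 1 XOR 1 XOR 1 XOR 0 XOR 0 XOR 0 XOR 1 XOR 0 XOR 1 XOR 1 XOR 1 = 1

1


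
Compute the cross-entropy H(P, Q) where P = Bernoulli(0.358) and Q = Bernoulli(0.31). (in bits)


H(P,Q) = -p*log2(q) - (1-p)*log2(1-q). -0.358*log2(0.31) = 0.604898; -0.642*log2(0.69) = 0.343683. H(P,Q) = 0.604898 + 0.343683 = 0.9486

0.9486 bits


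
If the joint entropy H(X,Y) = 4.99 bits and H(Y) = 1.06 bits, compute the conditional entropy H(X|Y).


H(X|Y) = H(X,Y) - H(Y) = 4.99 - 1.06 = 3.93

3.93 bits


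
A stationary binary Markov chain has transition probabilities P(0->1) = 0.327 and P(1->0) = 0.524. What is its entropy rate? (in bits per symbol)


Stationary distribution: pi_0 = p10/(p01+p10) = 0.6157, pi_1 = 0.3843. Entropy rate H' = pi_0*H(p01) + pi_1*H(p10) = 0.6157*0.9118 + 0.3843*0.9983 = 0.9451

0.9451 bits/symbol


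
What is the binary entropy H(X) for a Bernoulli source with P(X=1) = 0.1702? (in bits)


H = -p*log2(p) - (1-p)*log2(1-p). -0.1702*log2(0.1702) = 0.434809; -0.8298*log2(0.8298) = 0.223353. H = 0.434809 + 0.223353 = 0.6582

0.6582 bits


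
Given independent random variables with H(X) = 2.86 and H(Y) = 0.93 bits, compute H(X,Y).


For independent variables, H(X,Y) = H(X) + H(Y) = 2.86 + 0.93 = 3.79

3.79 bits


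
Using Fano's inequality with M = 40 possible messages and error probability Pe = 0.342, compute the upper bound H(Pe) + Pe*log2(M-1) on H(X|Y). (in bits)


H(Pe) = -Pe*log2(Pe) - (1-Pe)*log2(1-Pe) = -0.342*log2(0.342) - 0.658*log2(0.658) = 0.529393 + 0.397327 = 0.9267. Pe*log2(M-1) = 0.342*log2(39) = 1.807608. Bound = H(Pe) + Pe*log2(M-1) = 0.529393 + 0.397327 + 1.807608 = 2.7343

2.7343 bits


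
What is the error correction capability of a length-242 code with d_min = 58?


Correction capability = floor((d-1)/2) = floor((58-1)/2) = 28

28 errors


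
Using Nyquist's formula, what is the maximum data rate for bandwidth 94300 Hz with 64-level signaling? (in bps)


Rate = 2 * B * log2(M) = 2 * 94300 * 6.0 = 1131600.0

1131600.0 bps


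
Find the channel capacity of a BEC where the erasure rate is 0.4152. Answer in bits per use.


C = 1 - epsilon = 1 - 0.4152 = 0.5848

0.5848 bits


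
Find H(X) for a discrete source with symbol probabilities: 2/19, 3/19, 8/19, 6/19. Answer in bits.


H = -sum(p_i * log2(p_i)). Terms: -(2/19)*log2(2/19) = 0.341887; -(3/19)*log2(3/19) = 0.420468; -(8/19)*log2(8/19) = 0.525443; -(6/19)*log2(6/19) = 0.525147. H = 0.341887 + 0.420468 + 0.525443 + 0.525147 = 1.8129

1.8129 bits


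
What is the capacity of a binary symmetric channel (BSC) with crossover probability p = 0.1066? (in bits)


H(p) = -p*log2(p) - (1-p)*log2(1-p) = -0.1066*log2(0.1066) - 0.8934*log2(0.8934) = 0.344288 + 0.145286 = 0.4896. C = 1 - H(p) = 1 - 0.4896 = 0.5104

0.5104 bits


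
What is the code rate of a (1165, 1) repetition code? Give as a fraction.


Rate = k/n = 1/1165

1/1165


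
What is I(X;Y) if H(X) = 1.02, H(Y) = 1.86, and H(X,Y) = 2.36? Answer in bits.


I(X;Y) = H(X) + H(Y) - H(X,Y) = 1.02 + 1.86 - 2.36 = 0.52

0.52 bits


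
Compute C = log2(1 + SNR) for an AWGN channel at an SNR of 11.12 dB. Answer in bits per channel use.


SNR_linear = 10^(11.12/10) = 12.942; C = log2(1 + SNR_linear) = log2(1 + 12.942) = 3.8014

3.8014 bits/channel use


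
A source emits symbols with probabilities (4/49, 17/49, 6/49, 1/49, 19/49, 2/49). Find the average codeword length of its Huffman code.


Huffman construction (repeatedly merge the two least-probable nodes; each merge adds 1 bit to every symbol beneath it): 1/49 + 2/49 = 3/49; 3/49 + 4/49 = 1/7; 6/49 + 1/7 = 13/49; 13/49 + 17/49 = 30/49; 19/49 + 30/49 = 1. Resulting codeword lengths (in the order the probabilities were given): (4, 2, 3, 5, 1, 5). L_avg = sum(p_i * l_i) = 4/49*4 + 17/49*2 + 6/49*3 + 1/49*5 + 19/49*1 + 2/49*5 = 102/49 = 2.0816

2.0816 bits


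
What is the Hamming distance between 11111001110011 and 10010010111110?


Count differing positions: . ^ ^ . ^ . ^ ^ . . ^ ^ . ^ = 8 differences

8


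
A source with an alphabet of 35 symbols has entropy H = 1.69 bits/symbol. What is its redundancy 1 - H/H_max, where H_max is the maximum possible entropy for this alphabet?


H_max = log2(K) = log2(35) = 5.1293 bits/symbol. Redundancy = 1 - H/H_max = 1 - 1.69/5.1293 = 1 - 0.3295 = 0.6705

0.6705


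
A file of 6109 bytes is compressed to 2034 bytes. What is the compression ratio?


Ratio = original / compressed = 6109 / 2034 = 3.0034

3.0034


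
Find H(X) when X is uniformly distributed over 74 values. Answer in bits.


H = log2(n) = log2(74) = 6.2095

6.2095 bits


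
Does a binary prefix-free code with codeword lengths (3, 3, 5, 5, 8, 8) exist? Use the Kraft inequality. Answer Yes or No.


Kraft sum = sum(2^(-l_i)) = 0.3203, need <= 1. Result: satisfied (a binary prefix-free code with these lengths exists)

Yes


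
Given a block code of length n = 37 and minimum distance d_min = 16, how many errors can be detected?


Detection capability = d_min - 1 = 16 - 1 = 15

15 errors


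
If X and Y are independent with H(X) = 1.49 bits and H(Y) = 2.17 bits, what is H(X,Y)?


For independent variables, H(X,Y) = H(X) + H(Y) = 1.49 + 2.17 = 3.66

3.66 bits


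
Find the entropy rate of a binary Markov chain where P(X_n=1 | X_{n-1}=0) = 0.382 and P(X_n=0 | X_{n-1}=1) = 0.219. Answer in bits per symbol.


Stationary distribution: pi_0 = p10/(p01+p10) = 0.3644, pi_1 = 0.6356. Entropy rate H' = pi_0*H(p01) + pi_1*H(p10) = 0.3644*0.9594 + 0.6356*0.7583 = 0.8316

0.8316 bits/symbol


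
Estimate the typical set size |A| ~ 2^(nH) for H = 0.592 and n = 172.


log2|A_typical| = nH = 172 * 0.592 = 101.824, so |A_typical| ~ 2^101.824 = 4.488e+30

4.488e+30


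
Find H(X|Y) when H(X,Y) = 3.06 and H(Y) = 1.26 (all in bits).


H(X|Y) = H(X,Y) - H(Y) = 3.06 - 1.26 = 1.8

1.8 bits


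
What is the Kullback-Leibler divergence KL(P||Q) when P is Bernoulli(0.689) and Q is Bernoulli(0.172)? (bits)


KL = p*log2(p/q) + (1-p)*log2((1-p)/(1-q)) = 0.689*log2(0.689/0.172) + 0.311*log2(0.311/0.828) = 0.9401

0.9401 bits


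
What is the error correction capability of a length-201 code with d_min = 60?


Correction capability = floor((d-1)/2) = floor((60-1)/2) = 29

29 errors


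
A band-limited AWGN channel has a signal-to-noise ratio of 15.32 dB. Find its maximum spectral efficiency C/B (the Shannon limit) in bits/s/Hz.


SNR_linear = 10^(15.32/10) = 34.0408; C/B = log2(1 + SNR_linear) = log2(1 + 34.0408) = 5.131

5.131 bits/s/Hz


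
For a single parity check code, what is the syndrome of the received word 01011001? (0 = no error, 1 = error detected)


Syndrome = XOR of all bits = 0 XOR 1 XOR 0 XOR 1 XOR 1 XOR 0 XOR 0 XOR 1 = 0

0


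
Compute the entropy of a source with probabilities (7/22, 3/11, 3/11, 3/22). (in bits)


H = -sum(p_i * log2(p_i)). Terms: -(7/22)*log2(7/22) = 0.525661; -(3/11)*log2(3/11) = 0.511219; -(3/11)*log2(3/11) = 0.511219; -(3/22)*log2(3/22) = 0.391973. H = 0.525661 + 0.511219 + 0.511219 + 0.391973 = 1.9401

1.9401 bits


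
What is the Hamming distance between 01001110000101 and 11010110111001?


Count differing positions: ^ . . ^ ^ . . . ^ ^ ^ ^ . . = 7 differences

7


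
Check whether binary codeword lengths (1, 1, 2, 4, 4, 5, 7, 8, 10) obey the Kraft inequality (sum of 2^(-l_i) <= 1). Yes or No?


Kraft sum = sum(2^(-l_i)) = 1.4189, need <= 1. Result: violated (a binary prefix-free code with these lengths cannot exist)

No


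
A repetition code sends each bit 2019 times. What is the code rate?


Rate = k/n = 1/2019

1/2019


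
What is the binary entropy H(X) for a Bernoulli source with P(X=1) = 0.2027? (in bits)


H = -p*log2(p) - (1-p)*log2(1-p). -0.2027*log2(0.2027) = 0.466733; -0.7973*log2(0.7973) = 0.260562. H = 0.466733 + 0.260562 = 0.7273

0.7273 bits


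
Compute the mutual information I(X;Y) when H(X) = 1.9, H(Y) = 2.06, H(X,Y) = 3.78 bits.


I(X;Y) = H(X) + H(Y) - H(X,Y) = 1.9 + 2.06 - 3.78 = 0.18

0.18 bits


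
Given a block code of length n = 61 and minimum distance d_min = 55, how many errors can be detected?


Detection capability = d_min - 1 = 55 - 1 = 54

54 errors


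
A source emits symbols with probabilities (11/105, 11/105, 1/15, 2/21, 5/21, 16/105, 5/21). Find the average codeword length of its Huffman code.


Huffman construction (repeatedly merge the two least-probable nodes; each merge adds 1 bit to every symbol beneath it): 1/15 + 2/21 = 17/105; 11/105 + 11/105 = 22/105; 16/105 + 17/105 = 11/35; 22/105 + 5/21 = 47/105; 5/21 + 11/35 = 58/105; 47/105 + 58/105 = 1. Resulting codeword lengths (in the order the probabilities were given): (3, 3, 4, 4, 2, 3, 2). L_avg = sum(p_i * l_i) = 11/105*3 + 11/105*3 + 1/15*4 + 2/21*4 + 5/21*2 + 16/105*3 + 5/21*2 = 94/35 = 2.6857

2.6857 bits


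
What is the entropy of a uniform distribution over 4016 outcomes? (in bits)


H = log2(n) = log2(4016) = 11.9715

11.9715 bits


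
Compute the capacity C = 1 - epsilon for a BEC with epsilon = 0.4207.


C = 1 - epsilon = 1 - 0.4207 = 0.5793

0.5793 bits


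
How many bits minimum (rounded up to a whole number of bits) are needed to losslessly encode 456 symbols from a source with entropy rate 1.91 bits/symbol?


Minimum bits >= n * H = 456 * 1.91 = 870.96, rounded up to a whole number of bits = 871

871 bits


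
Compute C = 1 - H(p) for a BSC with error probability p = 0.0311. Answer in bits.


H(p) = -p*log2(p) - (1-p)*log2(1-p) = -0.0311*log2(0.0311) - 0.9689*log2(0.9689) = 0.155716 + 0.044163 = 0.1999. C = 1 - H(p) = 1 - 0.1999 = 0.8001

0.8001 bits


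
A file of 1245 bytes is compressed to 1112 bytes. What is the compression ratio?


Ratio = original / compressed = 1245 / 1112 = 1.1196

1.1196


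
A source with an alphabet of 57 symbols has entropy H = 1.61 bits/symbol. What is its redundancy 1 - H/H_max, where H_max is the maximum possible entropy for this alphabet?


H_max = log2(K) = log2(57) = 5.8329 bits/symbol. Redundancy = 1 - H/H_max = 1 - 1.61/5.8329 = 1 - 0.276 = 0.724

0.724
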